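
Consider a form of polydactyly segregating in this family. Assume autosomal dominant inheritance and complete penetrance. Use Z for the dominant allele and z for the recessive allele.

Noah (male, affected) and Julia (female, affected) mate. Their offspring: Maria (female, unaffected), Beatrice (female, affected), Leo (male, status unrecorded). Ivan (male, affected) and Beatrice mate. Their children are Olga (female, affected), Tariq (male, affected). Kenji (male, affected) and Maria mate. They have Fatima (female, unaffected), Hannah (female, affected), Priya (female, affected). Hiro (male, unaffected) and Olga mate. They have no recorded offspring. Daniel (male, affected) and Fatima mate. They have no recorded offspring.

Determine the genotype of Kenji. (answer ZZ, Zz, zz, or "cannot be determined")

From phenotype alone, Kenji is ZZ or Zz.
Kenji is affected so carries Z and passed z to Fatima (zz), so Kenji is Zz.

Zz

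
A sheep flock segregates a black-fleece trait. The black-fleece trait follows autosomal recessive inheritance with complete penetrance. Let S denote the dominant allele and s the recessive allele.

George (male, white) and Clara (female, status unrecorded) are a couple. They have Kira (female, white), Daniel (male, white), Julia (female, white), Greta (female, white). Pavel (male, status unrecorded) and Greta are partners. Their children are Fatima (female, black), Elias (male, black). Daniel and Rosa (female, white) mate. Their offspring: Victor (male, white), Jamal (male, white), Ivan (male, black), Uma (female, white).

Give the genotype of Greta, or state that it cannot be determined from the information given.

From phenotype alone, Greta is SS or Ss.
Greta is white so carries S and passed s to Fatima (ss), so Greta is Ss.

Ss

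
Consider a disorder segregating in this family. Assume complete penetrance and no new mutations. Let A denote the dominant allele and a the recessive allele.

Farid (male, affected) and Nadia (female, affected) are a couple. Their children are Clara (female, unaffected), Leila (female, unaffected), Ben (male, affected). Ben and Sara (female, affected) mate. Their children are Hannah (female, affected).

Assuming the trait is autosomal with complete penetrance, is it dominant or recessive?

Farid and Nadia are both affected yet have an unaffected child Clara. Under a recessive model two affected parents are homozygous and every child would be affected, so the trait cannot be recessive.

dominant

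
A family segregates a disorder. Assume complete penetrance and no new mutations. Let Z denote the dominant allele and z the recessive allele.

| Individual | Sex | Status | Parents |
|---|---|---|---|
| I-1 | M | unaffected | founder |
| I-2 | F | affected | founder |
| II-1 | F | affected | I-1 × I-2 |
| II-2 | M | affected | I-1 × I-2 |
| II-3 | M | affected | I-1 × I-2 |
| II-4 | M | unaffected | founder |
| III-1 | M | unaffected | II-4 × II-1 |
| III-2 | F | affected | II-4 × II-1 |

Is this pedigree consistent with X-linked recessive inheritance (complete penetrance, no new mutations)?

No

Under X-linked recessive, II-1 (affected, female) cannot arise from I-1 (unaffected) × I-2 (affected).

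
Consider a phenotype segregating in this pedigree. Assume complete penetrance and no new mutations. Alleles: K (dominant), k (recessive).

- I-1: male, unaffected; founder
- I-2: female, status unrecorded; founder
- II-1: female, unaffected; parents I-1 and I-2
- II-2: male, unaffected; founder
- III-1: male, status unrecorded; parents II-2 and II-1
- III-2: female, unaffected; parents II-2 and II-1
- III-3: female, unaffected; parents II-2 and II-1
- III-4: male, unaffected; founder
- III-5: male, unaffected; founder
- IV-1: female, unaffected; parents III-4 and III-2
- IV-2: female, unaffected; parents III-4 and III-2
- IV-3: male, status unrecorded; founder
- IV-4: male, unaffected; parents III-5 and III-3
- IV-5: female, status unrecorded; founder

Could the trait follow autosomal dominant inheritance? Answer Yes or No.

A consistent assignment under autosomal dominant exists: I-1 kk, I-2 Kk, II-1 kk, II-2 kk, III-1 kk, III-2 kk, III-3 kk, III-4 kk, III-5 kk, IV-1 kk, IV-2 kk, IV-3 KK, IV-4 kk, IV-5 KK.
In this assignment every recorded phenotype matches its genotype and every non-founder's genotype is obtainable from its parents' genotypes, so the pedigree is consistent.

Yes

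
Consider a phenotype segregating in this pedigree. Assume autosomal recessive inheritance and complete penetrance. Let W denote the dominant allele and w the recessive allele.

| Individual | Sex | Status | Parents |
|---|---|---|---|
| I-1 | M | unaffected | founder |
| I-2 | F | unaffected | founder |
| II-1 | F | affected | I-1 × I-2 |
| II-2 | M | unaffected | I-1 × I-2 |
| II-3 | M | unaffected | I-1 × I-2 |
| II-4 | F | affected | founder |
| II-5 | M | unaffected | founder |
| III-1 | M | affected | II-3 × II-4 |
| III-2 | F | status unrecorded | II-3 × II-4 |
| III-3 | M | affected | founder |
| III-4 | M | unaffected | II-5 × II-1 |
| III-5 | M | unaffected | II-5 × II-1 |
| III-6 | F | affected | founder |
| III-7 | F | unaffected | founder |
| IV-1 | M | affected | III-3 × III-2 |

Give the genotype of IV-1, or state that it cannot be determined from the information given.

ww

IV-1 is affected, so IV-1 is ww.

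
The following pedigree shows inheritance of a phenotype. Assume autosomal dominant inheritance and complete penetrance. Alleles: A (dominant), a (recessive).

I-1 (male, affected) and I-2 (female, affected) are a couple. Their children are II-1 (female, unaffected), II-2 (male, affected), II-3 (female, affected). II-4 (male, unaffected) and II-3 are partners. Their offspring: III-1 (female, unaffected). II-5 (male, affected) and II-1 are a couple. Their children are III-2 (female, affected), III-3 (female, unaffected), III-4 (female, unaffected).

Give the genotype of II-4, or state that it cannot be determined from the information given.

aa

II-4 is unaffected, so II-4 is aa.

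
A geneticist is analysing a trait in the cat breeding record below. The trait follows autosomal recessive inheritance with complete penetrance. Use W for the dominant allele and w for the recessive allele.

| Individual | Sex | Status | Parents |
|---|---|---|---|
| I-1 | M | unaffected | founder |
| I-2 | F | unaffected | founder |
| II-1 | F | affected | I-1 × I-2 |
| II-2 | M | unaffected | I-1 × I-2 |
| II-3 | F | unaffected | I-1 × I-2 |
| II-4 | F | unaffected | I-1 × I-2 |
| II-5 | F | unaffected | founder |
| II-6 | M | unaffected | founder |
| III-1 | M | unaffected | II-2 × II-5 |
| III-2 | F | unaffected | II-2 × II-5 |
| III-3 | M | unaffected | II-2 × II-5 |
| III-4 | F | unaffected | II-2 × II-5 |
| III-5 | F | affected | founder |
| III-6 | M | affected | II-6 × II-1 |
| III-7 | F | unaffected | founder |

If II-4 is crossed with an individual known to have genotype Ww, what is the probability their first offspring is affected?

1/6

I-1 is unaffected so carries W and passed w to II-1 (ww), so I-1 is Ww.
I-2 is unaffected so carries W and passed w to II-1 (ww), so I-2 is Ww.
II-4 is an unaffected offspring of I-1 (Ww) × I-2 (Ww), whose cross gives 1/4 WW : 1/2 Ww : 1/4 ww; conditioning on being unaffected, II-4 is WW with probability 1/3, Ww with probability 2/3.
Summing over parental genotype combinations, P(offspring is affected) = 2/3·1/4 = 1/6.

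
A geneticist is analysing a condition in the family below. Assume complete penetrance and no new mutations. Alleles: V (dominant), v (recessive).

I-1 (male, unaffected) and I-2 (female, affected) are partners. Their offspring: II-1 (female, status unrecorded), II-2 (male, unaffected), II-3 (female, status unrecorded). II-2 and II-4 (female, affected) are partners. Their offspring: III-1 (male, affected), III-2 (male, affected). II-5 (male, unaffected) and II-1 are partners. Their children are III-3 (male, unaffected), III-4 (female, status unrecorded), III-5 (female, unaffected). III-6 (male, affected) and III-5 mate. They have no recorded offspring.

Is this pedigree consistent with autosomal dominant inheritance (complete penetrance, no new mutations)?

Yes

A consistent assignment under autosomal dominant exists: I-1 vv, I-2 Vv, II-1 Vv, II-2 vv, II-3 Vv, II-4 VV, II-5 vv, III-1 Vv, III-2 Vv, III-3 vv, III-4 Vv, III-5 vv, III-6 VV.
In this assignment every recorded phenotype matches its genotype and every non-founder's genotype is obtainable from its parents' genotypes, so the pedigree is consistent.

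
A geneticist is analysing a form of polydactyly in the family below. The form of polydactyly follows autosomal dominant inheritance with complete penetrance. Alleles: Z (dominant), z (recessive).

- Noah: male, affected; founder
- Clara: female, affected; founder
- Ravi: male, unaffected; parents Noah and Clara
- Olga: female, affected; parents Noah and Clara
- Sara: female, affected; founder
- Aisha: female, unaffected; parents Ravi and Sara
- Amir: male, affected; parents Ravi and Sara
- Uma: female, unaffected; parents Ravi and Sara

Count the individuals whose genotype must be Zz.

Obligate heterozygotes: Noah is affected so carries Z and passed z to Ravi (zz), so Noah is Zz; Clara is affected so carries Z and passed z to Ravi (zz), so Clara is Zz; Sara is affected so carries Z and passed z to Aisha (zz), so Sara is Zz; Amir is affected so carries Z and received z from Ravi (zz), so Amir is Zz.
Every other individual is either homozygous by phenotype or has at least one consistent homozygous assignment, so the count is 4.

4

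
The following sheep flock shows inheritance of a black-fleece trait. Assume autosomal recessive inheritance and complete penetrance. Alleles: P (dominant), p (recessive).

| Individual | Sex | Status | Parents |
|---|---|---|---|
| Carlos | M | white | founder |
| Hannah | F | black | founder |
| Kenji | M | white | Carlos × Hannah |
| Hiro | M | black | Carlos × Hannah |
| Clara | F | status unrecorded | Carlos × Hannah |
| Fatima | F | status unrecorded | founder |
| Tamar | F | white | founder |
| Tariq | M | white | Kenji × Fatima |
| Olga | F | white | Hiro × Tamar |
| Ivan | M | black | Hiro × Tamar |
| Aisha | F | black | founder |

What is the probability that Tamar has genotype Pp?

1

Tamar is white so carries P and passed p to Ivan (pp), so Tamar is Pp, giving P(Pp) = 1.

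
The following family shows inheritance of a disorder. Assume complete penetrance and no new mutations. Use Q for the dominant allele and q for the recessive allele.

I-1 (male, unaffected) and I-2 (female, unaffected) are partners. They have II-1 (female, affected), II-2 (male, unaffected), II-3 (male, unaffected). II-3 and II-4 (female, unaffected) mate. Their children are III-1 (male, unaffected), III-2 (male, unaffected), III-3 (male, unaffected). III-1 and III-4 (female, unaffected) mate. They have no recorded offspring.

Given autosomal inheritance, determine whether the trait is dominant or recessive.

recessive

I-1 and I-2 are both unaffected yet have an affected child II-1. Under dominance, an affected child requires at least one affected parent, so the trait cannot be dominant.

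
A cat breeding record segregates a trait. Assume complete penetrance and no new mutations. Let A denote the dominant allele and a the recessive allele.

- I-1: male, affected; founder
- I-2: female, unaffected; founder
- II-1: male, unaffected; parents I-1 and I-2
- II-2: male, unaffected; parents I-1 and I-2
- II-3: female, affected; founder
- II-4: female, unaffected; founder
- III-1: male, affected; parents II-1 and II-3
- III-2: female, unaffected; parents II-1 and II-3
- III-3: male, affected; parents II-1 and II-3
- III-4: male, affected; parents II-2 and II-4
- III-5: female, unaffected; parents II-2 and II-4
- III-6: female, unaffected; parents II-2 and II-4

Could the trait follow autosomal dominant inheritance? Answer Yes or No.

Under autosomal dominant, III-4 (affected, male) cannot arise from II-2 (unaffected) × II-4 (unaffected).

No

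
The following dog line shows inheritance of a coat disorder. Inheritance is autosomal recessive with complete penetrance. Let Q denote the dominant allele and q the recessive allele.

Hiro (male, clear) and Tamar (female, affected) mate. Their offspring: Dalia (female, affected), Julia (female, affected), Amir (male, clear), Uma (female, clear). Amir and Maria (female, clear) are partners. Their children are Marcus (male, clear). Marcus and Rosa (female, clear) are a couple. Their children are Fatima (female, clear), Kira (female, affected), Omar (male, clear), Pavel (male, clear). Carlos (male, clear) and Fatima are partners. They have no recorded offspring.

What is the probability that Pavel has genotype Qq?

2/3

Marcus is clear so carries Q and passed q to Kira (qq), so Marcus is Qq.
Rosa is clear so carries Q and passed q to Kira (qq), so Rosa is Qq.
Their cross gives offspring ratios 1/4 QQ : 1/2 Qq : 1/4 qq. Conditioning on Pavel being clear, P(Qq) = 1/2 / 3/4 = 2/3.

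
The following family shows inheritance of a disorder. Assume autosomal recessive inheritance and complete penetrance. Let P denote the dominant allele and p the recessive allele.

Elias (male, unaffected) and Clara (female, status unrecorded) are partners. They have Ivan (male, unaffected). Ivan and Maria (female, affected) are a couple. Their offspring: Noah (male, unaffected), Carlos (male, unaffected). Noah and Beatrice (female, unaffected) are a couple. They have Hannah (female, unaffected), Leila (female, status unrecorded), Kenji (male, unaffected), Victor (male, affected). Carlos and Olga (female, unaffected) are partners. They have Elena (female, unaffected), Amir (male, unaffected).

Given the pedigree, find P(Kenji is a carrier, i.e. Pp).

Noah is unaffected so carries P and received p from Maria (pp), so Noah is Pp.
Beatrice is unaffected so carries P and passed p to Victor (pp), so Beatrice is Pp.
Their cross gives offspring ratios 1/4 PP : 1/2 Pp : 1/4 pp. Conditioning on Kenji being unaffected, P(Pp) = 1/2 / 3/4 = 2/3.

2/3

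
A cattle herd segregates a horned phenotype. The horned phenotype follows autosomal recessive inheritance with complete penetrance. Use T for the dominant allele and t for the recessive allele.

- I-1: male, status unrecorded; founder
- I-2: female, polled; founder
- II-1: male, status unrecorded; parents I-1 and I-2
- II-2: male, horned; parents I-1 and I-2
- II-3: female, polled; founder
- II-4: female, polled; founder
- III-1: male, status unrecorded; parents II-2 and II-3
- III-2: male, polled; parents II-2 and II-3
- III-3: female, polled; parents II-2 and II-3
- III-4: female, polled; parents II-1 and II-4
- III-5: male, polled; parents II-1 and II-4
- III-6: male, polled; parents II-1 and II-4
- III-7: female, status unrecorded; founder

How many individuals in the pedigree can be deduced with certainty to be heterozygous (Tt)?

3

Obligate heterozygotes: I-2 is polled so carries T and passed t to II-2 (tt), so I-2 is Tt; III-2 is polled so carries T and received t from II-2 (tt), so III-2 is Tt; III-3 is polled so carries T and received t from II-2 (tt), so III-3 is Tt.
Every other individual is either homozygous by phenotype or has at least one consistent homozygous assignment, so the count is 3.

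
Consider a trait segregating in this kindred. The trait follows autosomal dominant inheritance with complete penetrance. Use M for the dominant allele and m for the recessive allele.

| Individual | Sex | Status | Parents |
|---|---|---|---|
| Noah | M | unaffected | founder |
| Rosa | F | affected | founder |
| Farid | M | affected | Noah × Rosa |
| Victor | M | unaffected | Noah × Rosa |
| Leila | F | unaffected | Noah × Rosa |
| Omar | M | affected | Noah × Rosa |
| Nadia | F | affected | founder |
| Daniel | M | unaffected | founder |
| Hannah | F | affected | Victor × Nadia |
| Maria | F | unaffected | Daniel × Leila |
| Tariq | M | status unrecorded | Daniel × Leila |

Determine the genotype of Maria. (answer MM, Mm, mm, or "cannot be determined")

mm

Maria is unaffected, so Maria is mm.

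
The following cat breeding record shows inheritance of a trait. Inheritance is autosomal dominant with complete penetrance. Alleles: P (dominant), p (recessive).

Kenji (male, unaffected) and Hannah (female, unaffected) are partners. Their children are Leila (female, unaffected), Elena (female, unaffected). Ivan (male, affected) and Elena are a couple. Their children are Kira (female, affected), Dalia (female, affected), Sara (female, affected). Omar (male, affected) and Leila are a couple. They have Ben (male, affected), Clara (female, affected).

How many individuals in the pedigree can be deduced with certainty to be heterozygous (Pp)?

Obligate heterozygotes: Kira is affected so carries P and received p from Elena (pp), so Kira is Pp; Dalia is affected so carries P and received p from Elena (pp), so Dalia is Pp; Sara is affected so carries P and received p from Elena (pp), so Sara is Pp; Ben is affected so carries P and received p from Leila (pp), so Ben is Pp; Clara is affected so carries P and received p from Leila (pp), so Clara is Pp.
Every other individual is either homozygous by phenotype or has at least one consistent homozygous assignment, so the count is 5.

5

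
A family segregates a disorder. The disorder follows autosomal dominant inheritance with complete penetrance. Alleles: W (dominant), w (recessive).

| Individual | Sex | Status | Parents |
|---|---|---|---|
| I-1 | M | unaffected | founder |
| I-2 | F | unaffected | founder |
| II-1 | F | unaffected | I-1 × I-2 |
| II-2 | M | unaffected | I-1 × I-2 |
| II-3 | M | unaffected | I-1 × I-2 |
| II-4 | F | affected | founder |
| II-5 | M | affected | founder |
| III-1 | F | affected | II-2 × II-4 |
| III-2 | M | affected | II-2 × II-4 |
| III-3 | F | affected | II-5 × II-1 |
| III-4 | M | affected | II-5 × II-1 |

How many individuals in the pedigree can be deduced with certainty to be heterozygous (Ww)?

Obligate heterozygotes: III-1 is affected so carries W and received w from II-2 (ww), so III-1 is Ww; III-2 is affected so carries W and received w from II-2 (ww), so III-2 is Ww; III-3 is affected so carries W and received w from II-1 (ww), so III-3 is Ww; III-4 is affected so carries W and received w from II-1 (ww), so III-4 is Ww.
Every other individual is either homozygous by phenotype or has at least one consistent homozygous assignment, so the count is 4.

4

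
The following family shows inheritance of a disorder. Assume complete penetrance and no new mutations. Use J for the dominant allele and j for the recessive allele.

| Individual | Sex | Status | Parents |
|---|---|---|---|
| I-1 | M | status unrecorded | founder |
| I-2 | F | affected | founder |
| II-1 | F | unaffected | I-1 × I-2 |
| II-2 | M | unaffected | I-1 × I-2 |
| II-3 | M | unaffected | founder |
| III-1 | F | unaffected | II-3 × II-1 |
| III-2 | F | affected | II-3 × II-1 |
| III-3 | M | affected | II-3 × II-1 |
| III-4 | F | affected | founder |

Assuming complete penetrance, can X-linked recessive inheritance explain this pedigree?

No

Under X-linked recessive, II-2 (unaffected, male) cannot arise from I-1 (unrecorded) × I-2 (affected).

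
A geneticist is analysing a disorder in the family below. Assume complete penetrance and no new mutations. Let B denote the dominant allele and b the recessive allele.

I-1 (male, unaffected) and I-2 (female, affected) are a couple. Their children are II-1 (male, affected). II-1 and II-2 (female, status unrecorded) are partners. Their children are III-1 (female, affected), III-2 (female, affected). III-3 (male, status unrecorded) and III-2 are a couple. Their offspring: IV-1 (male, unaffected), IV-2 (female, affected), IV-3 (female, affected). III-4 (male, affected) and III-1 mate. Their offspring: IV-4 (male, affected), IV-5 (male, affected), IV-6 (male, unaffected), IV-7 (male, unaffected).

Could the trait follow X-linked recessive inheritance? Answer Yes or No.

No

Under X-linked recessive, IV-1 (unaffected, male) cannot arise from III-3 (unrecorded) × III-2 (affected).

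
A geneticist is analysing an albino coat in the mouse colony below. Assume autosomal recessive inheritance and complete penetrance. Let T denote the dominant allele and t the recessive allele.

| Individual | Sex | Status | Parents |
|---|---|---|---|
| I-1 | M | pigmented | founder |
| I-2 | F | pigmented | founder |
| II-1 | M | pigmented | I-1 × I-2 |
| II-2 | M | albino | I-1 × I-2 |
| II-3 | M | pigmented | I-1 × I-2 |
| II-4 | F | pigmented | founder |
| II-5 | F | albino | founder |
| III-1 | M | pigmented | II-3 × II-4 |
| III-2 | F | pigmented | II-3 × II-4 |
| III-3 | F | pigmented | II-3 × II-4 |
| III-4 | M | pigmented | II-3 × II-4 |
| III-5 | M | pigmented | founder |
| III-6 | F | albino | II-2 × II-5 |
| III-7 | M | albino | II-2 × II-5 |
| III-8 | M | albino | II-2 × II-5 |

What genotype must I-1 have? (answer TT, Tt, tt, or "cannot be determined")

From phenotype alone, I-1 is TT or Tt.
I-1 is pigmented so carries T and passed t to II-2 (tt), so I-1 is Tt.

Tt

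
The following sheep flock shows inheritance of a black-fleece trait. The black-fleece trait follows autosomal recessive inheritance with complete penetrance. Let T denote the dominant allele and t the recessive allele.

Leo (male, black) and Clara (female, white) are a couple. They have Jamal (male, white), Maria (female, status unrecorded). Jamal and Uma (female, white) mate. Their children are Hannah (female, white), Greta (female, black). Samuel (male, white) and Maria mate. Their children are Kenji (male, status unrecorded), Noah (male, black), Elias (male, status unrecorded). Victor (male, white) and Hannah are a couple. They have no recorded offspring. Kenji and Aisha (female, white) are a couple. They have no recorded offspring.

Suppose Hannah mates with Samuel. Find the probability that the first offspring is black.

1/6

Jamal is white so carries T and received t from Leo (tt), so Jamal is Tt.
Uma is white so carries T and passed t to Greta (tt), so Uma is Tt.
Hannah is a white offspring of Jamal (Tt) × Uma (Tt), whose cross gives 1/4 TT : 1/2 Tt : 1/4 tt; conditioning on being white, Hannah is TT with probability 1/3, Tt with probability 2/3.
Samuel is white so carries T and passed t to Noah (tt), so Samuel is Tt.
Summing over parental genotype combinations, P(offspring is black) = 2/3·1/4 = 1/6.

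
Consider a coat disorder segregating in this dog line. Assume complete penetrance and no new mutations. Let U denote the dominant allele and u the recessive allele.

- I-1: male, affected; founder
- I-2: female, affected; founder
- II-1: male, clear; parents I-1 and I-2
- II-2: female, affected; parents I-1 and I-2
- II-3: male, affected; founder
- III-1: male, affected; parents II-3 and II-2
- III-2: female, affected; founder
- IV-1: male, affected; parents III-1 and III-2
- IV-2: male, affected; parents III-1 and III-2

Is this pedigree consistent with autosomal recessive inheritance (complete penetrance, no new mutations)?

No

Under autosomal recessive, II-1 (clear, male) cannot arise from I-1 (affected) × I-2 (affected).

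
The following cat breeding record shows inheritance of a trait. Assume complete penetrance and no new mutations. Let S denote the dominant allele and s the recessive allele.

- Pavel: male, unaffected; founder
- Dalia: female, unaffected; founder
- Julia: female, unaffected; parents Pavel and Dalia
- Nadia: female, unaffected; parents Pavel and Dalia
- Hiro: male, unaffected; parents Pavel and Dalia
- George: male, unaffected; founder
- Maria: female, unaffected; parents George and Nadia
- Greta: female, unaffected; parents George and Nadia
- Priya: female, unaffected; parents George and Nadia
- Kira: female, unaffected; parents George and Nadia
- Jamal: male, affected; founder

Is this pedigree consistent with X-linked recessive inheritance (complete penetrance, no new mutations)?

Yes

A consistent assignment under X-linked recessive exists: Pavel X^S Y, Dalia X^S X^S, Julia X^S X^S, Nadia X^S X^S, Hiro X^S Y, George X^S Y, Maria X^S X^S, Greta X^S X^S, Priya X^S X^S, Kira X^S X^S, Jamal X^s Y.
In this assignment every recorded phenotype matches its genotype and every non-founder's genotype is obtainable from its parents' genotypes, so the pedigree is consistent.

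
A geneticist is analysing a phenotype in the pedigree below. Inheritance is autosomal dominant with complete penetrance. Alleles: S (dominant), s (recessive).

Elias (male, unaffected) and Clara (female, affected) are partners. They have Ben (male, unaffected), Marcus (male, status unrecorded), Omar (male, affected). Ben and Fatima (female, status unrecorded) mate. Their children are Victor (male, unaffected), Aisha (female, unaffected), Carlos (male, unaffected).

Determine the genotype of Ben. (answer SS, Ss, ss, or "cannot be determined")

ss

Ben is unaffected, so Ben is ss.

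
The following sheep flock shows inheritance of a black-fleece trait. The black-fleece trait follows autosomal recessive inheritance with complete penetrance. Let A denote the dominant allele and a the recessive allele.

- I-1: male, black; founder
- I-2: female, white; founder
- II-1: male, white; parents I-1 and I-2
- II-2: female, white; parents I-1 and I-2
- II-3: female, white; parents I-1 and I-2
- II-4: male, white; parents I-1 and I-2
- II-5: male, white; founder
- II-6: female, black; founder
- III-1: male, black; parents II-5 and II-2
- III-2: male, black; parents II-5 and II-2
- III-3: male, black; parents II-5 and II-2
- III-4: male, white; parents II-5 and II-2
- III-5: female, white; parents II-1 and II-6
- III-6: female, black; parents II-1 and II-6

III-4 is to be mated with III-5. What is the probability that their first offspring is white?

5/6

II-5 is white so carries A and passed a to III-1 (aa), so II-5 is Aa.
II-2 is white so carries A and received a from I-1 (aa), so II-2 is Aa.
III-4 is a white offspring of II-5 (Aa) × II-2 (Aa), whose cross gives 1/4 AA : 1/2 Aa : 1/4 aa; conditioning on being white, III-4 is AA with probability 1/3, Aa with probability 2/3.
III-5 is white so carries A and received a from II-6 (aa), so III-5 is Aa.
Summing over parental genotype combinations, P(offspring is white) = 1/3·1 + 2/3·3/4 = 5/6.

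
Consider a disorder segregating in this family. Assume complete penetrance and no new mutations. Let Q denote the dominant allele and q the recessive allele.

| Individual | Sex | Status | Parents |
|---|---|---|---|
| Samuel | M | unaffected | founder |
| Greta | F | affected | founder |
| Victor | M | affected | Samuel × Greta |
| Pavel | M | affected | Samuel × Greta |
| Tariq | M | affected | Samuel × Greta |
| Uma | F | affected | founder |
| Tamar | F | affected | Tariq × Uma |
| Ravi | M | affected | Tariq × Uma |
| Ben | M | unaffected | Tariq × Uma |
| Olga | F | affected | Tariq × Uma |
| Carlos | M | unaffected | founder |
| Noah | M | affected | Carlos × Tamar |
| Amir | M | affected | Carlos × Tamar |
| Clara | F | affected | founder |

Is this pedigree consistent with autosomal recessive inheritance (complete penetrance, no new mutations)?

No

Under autosomal recessive, Ben (unaffected, male) cannot arise from Tariq (affected) × Uma (affected).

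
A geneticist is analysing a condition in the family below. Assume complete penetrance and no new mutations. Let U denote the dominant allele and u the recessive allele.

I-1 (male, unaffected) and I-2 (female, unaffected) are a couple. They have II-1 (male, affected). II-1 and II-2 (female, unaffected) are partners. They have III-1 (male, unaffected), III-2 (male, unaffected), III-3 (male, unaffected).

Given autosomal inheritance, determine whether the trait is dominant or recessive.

I-1 and I-2 are both unaffected yet have an affected child II-1. Under dominance, an affected child requires at least one affected parent, so the trait cannot be dominant.

recessive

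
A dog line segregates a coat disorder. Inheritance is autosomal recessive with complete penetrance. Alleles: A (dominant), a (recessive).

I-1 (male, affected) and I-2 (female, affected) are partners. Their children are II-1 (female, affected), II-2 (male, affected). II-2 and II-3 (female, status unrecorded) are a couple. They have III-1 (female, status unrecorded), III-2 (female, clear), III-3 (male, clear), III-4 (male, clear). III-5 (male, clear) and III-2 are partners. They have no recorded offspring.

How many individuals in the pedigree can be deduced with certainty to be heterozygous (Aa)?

Obligate heterozygotes: III-2 is clear so carries A and received a from II-2 (aa), so III-2 is Aa; III-3 is clear so carries A and received a from II-2 (aa), so III-3 is Aa; III-4 is clear so carries A and received a from II-2 (aa), so III-4 is Aa.
Every other individual is either homozygous by phenotype or has at least one consistent homozygous assignment, so the count is 3.

3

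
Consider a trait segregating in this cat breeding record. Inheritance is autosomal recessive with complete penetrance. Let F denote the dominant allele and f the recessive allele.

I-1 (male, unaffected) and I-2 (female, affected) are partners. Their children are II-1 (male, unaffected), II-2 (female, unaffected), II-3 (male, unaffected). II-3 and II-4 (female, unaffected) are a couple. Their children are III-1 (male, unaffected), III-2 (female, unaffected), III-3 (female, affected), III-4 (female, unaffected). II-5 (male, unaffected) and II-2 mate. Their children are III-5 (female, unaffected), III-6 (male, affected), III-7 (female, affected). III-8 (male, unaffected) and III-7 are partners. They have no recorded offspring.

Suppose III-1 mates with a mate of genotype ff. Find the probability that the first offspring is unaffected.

II-3 is unaffected so carries F and received f from I-2 (ff), so II-3 is Ff.
II-4 is unaffected so carries F and passed f to III-3 (ff), so II-4 is Ff.
III-1 is an unaffected offspring of II-3 (Ff) × II-4 (Ff), whose cross gives 1/4 FF : 1/2 Ff : 1/4 ff; conditioning on being unaffected, III-1 is FF with probability 1/3, Ff with probability 2/3.
Summing over parental genotype combinations, P(offspring is unaffected) = 1/3·1 + 2/3·1/2 = 2/3.

2/3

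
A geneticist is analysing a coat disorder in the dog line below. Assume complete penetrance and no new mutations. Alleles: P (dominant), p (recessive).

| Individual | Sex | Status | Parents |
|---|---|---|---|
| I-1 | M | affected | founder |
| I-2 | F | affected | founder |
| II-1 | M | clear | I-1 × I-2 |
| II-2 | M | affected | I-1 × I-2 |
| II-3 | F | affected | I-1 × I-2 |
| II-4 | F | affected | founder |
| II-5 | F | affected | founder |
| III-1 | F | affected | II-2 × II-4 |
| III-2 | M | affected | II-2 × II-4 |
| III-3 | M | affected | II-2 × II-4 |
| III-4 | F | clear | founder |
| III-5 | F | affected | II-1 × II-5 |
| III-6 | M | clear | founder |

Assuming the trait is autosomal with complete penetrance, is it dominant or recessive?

dominant

I-1 and I-2 are both affected yet have a clear child II-1. Under a recessive model two affected parents are homozygous and every child would be affected, so the trait cannot be recessive.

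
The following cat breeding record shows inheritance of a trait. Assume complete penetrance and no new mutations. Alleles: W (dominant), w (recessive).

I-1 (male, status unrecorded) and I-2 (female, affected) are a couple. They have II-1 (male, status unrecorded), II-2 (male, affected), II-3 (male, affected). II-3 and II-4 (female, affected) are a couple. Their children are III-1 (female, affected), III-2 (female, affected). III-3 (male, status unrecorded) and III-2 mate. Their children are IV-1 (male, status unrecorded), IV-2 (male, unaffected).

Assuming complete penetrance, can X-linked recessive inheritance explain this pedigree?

Under X-linked recessive, IV-2 (unaffected, male) cannot arise from III-3 (unrecorded) × III-2 (affected).

No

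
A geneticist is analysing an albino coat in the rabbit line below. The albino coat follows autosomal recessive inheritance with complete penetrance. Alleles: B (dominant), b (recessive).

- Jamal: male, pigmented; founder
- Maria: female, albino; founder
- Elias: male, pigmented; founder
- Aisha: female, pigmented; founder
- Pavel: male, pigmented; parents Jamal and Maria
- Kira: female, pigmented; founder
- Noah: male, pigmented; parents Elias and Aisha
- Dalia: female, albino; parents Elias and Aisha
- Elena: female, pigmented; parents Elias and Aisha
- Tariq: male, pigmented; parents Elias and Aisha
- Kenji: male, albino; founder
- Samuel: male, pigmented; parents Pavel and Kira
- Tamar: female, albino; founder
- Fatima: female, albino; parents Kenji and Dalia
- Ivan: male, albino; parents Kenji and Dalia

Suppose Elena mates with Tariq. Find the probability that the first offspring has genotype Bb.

4/9

Elias is pigmented so carries B and passed b to Dalia (bb), so Elias is Bb.
Aisha is pigmented so carries B and passed b to Dalia (bb), so Aisha is Bb.
Elena is a pigmented offspring of Elias (Bb) × Aisha (Bb), whose cross gives 1/4 BB : 1/2 Bb : 1/4 bb; conditioning on being pigmented, Elena is BB with probability 1/3, Bb with probability 2/3.
Tariq is a pigmented offspring of Elias (Bb) × Aisha (Bb), whose cross gives 1/4 BB : 1/2 Bb : 1/4 bb; conditioning on being pigmented, Tariq is BB with probability 1/3, Bb with probability 2/3.
Summing over parental genotype combinations, P(offspring has genotype Bb) = 2/9·1/2 + 2/9·1/2 + 4/9·1/2 = 4/9.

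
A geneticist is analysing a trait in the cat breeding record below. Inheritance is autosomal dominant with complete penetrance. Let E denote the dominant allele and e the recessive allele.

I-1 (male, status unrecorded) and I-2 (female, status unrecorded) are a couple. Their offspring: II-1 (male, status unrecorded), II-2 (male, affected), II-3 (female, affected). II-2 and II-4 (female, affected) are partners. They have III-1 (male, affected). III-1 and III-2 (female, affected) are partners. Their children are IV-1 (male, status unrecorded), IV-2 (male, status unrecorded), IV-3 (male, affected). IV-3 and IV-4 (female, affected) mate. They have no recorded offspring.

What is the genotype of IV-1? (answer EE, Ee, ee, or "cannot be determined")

IV-1's phenotype is unrecorded, and no parent or child forces a single allele at both positions; consistent genotype assignments exist with IV-1 as EE or Ee or ee.

cannot be determined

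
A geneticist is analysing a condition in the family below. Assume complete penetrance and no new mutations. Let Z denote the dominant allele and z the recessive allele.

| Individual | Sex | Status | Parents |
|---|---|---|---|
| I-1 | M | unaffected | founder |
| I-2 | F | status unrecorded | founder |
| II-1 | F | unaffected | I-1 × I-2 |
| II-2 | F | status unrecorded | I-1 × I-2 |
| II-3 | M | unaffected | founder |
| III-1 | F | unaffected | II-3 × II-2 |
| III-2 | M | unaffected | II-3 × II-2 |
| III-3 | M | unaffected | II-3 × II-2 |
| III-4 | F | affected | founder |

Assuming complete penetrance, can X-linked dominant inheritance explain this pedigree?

A consistent assignment under X-linked dominant exists: I-1 X^z Y, I-2 X^Z X^z, II-1 X^z X^z, II-2 X^Z X^z, II-3 X^z Y, III-1 X^z X^z, III-2 X^z Y, III-3 X^z Y, III-4 X^Z X^Z.
In this assignment every recorded phenotype matches its genotype and every non-founder's genotype is obtainable from its parents' genotypes, so the pedigree is consistent.

Yes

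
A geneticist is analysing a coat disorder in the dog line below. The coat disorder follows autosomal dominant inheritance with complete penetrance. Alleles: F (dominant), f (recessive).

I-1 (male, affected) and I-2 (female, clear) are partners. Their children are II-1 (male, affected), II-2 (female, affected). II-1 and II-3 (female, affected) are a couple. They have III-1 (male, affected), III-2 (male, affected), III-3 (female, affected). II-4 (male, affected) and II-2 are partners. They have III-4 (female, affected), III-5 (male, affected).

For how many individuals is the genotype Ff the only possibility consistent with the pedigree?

2

Obligate heterozygotes: II-1 is affected so carries F and received f from I-2 (ff), so II-1 is Ff; II-2 is affected so carries F and received f from I-2 (ff), so II-2 is Ff.
Every other individual is either homozygous by phenotype or has at least one consistent homozygous assignment, so the count is 2.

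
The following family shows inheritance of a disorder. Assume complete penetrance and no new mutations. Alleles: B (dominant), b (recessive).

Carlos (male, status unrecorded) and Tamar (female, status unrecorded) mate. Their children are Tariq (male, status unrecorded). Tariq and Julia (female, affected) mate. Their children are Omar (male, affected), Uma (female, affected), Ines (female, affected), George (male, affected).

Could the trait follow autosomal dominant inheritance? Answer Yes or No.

Yes

A consistent assignment under autosomal dominant exists: Carlos BB, Tamar BB, Tariq BB, Julia BB, Omar BB, Uma BB, Ines BB, George BB.
In this assignment every recorded phenotype matches its genotype and every non-founder's genotype is obtainable from its parents' genotypes, so the pedigree is consistent.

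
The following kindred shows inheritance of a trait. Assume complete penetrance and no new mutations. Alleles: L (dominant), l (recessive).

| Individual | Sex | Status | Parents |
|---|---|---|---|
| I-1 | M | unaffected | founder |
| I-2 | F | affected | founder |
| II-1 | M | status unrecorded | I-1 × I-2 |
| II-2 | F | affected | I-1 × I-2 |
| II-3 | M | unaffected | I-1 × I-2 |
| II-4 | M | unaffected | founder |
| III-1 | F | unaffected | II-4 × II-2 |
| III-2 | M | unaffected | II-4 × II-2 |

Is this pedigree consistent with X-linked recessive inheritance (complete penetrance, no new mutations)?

Under X-linked recessive, II-2 (affected, female) cannot arise from I-1 (unaffected) × I-2 (affected).

No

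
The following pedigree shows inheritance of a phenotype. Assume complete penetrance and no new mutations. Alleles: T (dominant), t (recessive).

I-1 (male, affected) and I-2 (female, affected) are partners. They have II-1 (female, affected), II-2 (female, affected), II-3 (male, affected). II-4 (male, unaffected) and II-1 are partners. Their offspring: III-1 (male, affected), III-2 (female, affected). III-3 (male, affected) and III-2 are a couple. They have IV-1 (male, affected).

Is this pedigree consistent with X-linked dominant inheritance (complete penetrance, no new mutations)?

Yes

A consistent assignment under X-linked dominant exists: I-1 X^T Y, I-2 X^T X^T, II-1 X^T X^T, II-2 X^T X^T, II-3 X^T Y, II-4 X^t Y, III-1 X^T Y, III-2 X^T X^t, III-3 X^T Y, IV-1 X^T Y.
In this assignment every recorded phenotype matches its genotype and every non-founder's genotype is obtainable from its parents' genotypes, so the pedigree is consistent.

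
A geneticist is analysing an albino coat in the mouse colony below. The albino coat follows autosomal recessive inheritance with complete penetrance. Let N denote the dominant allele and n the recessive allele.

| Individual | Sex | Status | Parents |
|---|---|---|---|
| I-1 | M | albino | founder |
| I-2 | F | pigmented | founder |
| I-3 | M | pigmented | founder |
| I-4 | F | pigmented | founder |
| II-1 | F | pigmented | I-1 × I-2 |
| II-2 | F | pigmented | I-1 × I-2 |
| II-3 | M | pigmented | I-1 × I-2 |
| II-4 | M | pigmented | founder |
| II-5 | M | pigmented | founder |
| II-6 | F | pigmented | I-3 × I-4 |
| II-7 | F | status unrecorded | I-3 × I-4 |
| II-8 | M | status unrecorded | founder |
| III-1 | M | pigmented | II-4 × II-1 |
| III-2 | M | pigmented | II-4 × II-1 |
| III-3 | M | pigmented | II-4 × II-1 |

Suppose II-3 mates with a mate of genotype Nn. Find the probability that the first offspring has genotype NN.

1/4

II-3 is pigmented so carries N and received n from I-1 (nn), so II-3 is Nn.
The cross gives 1/4 NN : 1/2 Nn : 1/4 nn, so P(offspring has genotype NN) = 1/4.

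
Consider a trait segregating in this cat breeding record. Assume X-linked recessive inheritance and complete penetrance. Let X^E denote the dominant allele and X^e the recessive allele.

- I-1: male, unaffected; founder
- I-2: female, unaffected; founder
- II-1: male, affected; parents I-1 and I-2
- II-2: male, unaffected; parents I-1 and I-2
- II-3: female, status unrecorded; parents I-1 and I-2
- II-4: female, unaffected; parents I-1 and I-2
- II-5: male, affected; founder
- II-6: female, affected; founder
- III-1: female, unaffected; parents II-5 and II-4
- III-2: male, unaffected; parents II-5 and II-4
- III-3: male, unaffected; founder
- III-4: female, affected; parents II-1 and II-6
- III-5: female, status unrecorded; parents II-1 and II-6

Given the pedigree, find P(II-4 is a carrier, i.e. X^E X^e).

1/5

I-1 is unaffected, so I-1 is X^E Y.
I-2 is unaffected so carries E and passed e to II-1 (X^e Y), so I-2 is X^E X^e.
Their cross gives offspring ratios 1/2 X^E X^E : 1/2 X^E X^e. Conditioning on II-4 being unaffected, P(X^E X^e) = 1/2 / 1 = 1/2 before taking II-4's own offspring into account.
II-5 is affected, so II-5 is X^e Y.
Now use II-4's offspring. Probability of each recorded status — unaffected daughter III-1: 1/2 if II-4 is X^E X^e, 1 if X^E X^E; unaffected son III-2: 1/2 if II-4 is X^E X^e, 1 if X^E X^E.
Bayes: P(X^E X^e) = 1/2·1/4 / (1/2·1/4 + 1/2·1) = 1/5.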